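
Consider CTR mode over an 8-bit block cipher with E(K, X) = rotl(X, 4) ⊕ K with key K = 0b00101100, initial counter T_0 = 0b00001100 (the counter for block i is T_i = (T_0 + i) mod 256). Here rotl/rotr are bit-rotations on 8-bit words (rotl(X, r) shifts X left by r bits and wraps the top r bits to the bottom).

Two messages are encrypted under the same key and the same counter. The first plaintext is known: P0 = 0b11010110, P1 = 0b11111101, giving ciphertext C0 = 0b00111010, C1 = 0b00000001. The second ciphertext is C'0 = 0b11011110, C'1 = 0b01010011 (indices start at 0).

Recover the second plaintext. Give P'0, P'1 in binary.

In CTR with a reused counter, both messages share the same keystream S_i, so C_i ⊕ C'_i = P_i ⊕ P'_i and thus P'_i = P_i ⊕ C_i ⊕ C'_i.
P'0: 0b11010110 ⊕ 0b00111010 ⊕ 0b11011110 = 0b00110010.
P'1: 0b11111101 ⊕ 0b00000001 ⊕ 0b01010011 = 0b10101111.

P'0 = 0b00110010, P'1 = 0b10101111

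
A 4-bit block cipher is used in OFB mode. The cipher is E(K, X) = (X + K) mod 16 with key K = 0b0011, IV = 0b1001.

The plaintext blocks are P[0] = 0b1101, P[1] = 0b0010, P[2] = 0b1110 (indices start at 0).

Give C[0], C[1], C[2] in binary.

OFB encryption: S_i = E(K, S_{i−1}) with S_{−1} = IV; C_i = P_i ⊕ S_i.
C[0]: S = E(K, 0b1001) = 0b1100; 0b1101 ⊕ 0b1100 = 0b0001.
C[1]: S = E(K, 0b1100) = 0b1111; 0b0010 ⊕ 0b1111 = 0b1101.
C[2]: S = E(K, 0b1111) = 0b0010; 0b1110 ⊕ 0b0010 = 0b1100.

C[0] = 0b0001, C[1] = 0b1101, C[2] = 0b1100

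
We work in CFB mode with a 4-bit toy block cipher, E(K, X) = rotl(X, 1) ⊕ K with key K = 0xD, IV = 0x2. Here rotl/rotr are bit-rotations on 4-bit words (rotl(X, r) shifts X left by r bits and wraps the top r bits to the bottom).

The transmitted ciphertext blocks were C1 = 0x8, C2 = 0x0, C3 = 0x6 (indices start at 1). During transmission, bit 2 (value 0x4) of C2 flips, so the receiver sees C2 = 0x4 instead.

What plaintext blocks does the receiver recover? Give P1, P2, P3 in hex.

P1 = 0x1, P2 = 0x8, P3 = 0x3

CFB decryption: P_i = C_i ⊕ E(K, C_{i−1}), with C_{0} = IV.
Only C2 changed, to 0x4. In CFB, a change in C_i flips the same bit in P_i and garbles P_{i+1}. Decrypting the received ciphertext:
P1: E(K, 0x2) = 0x9; 0x8 ⊕ 0x9 = 0x1.
P2: E(K, 0x8) = 0xC; 0x4 ⊕ 0xC = 0x8.
P3: E(K, 0x4) = 0x5; 0x6 ⊕ 0x5 = 0x3.
Blocks that differ from the original plaintext: P2, P3.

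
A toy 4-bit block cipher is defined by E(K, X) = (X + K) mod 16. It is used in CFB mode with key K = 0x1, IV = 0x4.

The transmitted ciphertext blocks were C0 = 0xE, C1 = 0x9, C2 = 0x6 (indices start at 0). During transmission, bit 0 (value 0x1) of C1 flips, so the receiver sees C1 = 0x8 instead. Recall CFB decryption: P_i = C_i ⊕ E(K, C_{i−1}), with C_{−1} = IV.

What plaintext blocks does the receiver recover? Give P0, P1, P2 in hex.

P0 = 0xB, P1 = 0x7, P2 = 0xF

Only C1 changed, to 0x8. In CFB, a change in C_i flips the same bit in P_i and garbles P_{i+1}. Decrypting the received ciphertext:
P0: E(K, 0x4) = 0x5; 0xE ⊕ 0x5 = 0xB.
P1: E(K, 0xE) = 0xF; 0x8 ⊕ 0xF = 0x7.
P2: E(K, 0x8) = 0x9; 0x6 ⊕ 0x9 = 0xF.
Blocks that differ from the original plaintext: P1, P2.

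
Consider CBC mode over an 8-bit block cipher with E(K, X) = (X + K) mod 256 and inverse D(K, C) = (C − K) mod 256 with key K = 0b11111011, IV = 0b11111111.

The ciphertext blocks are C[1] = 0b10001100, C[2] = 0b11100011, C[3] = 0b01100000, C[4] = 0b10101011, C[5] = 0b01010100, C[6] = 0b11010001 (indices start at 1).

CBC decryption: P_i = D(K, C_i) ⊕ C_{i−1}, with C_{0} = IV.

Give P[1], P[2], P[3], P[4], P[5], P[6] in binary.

P[1]: D(K, 0b10001100) = 0b10010001; 0b10010001 ⊕ 0b11111111 = 0b01101110.
P[2]: D(K, 0b11100011) = 0b11101000; 0b11101000 ⊕ 0b10001100 = 0b01100100.
P[3]: D(K, 0b01100000) = 0b01100101; 0b01100101 ⊕ 0b11100011 = 0b10000110.
P[4]: D(K, 0b10101011) = 0b10110000; 0b10110000 ⊕ 0b01100000 = 0b11010000.
P[5]: D(K, 0b01010100) = 0b01011001; 0b01011001 ⊕ 0b10101011 = 0b11110010.
P[6]: D(K, 0b11010001) = 0b11010110; 0b11010110 ⊕ 0b01010100 = 0b10000010.

P[1] = 0b01101110, P[2] = 0b01100100, P[3] = 0b10000110, P[4] = 0b11010000, P[5] = 0b11110010, P[6] = 0b10000010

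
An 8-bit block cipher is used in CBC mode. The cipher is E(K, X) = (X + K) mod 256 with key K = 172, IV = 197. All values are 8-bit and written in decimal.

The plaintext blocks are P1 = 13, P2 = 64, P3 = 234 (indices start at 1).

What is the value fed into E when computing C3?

10

CBC encryption: C_i = E(K, P_i ⊕ C_{i−1}), with C_{0} = IV.
C1: P1 ⊕ 197 = 200; E(K, 200) = 116.
C2: P2 ⊕ 116 = 52; E(K, 52) = 224.
C3: P3 ⊕ 224 = 10; E(K, 10) = 182.
So the input to E for block 3 is 10.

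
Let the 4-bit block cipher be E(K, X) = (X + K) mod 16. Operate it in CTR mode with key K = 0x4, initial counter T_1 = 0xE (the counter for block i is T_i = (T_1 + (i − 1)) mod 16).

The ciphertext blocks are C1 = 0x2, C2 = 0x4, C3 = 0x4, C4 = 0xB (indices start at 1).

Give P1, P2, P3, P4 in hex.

P1 = 0x0, P2 = 0x7, P3 = 0x0, P4 = 0xE

CTR decryption: S_i = E(K, T_i) where T_i is the counter for block i; P_i = C_i ⊕ S_i.
P1: T = 0xE, S = E(K, T) = 0x2; 0x2 ⊕ 0x2 = 0x0.
P2: T = 0xF, S = E(K, T) = 0x3; 0x4 ⊕ 0x3 = 0x7.
P3: T = 0x0, S = E(K, T) = 0x4; 0x4 ⊕ 0x4 = 0x0.
P4: T = 0x1, S = E(K, T) = 0x5; 0xB ⊕ 0x5 = 0xE.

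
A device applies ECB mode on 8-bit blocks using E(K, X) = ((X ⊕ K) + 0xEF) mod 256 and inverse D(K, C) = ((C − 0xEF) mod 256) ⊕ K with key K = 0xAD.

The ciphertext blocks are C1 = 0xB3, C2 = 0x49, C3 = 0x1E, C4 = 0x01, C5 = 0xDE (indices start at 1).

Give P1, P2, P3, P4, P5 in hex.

P1 = 0x69, P2 = 0xF7, P3 = 0x82, P4 = 0xBF, P5 = 0x42

ECB decryption: P_i = D(K, C_i).
P1: D(K, 0xB3) = 0x69.
P2: D(K, 0x49) = 0xF7.
P3: D(K, 0x1E) = 0x82.
P4: D(K, 0x01) = 0xBF.
P5: D(K, 0xDE) = 0x42.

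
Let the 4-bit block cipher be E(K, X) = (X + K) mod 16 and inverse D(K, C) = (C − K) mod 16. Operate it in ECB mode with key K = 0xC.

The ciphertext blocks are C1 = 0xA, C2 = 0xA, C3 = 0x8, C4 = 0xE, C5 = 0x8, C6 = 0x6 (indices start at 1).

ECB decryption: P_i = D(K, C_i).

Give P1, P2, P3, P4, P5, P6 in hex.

P1: D(K, 0xA) = 0xE.
P2: D(K, 0xA) = 0xE.
P3: D(K, 0x8) = 0xC.
P4: D(K, 0xE) = 0x2.
P5: D(K, 0x8) = 0xC.
P6: D(K, 0x6) = 0xA.

P1 = 0xE, P2 = 0xE, P3 = 0xC, P4 = 0x2, P5 = 0xC, P6 = 0xA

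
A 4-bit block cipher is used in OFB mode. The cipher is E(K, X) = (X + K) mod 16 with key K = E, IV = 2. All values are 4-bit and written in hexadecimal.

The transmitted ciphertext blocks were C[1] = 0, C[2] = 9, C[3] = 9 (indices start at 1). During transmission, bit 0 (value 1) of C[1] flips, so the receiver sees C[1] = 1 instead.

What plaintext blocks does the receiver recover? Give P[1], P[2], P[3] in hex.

OFB decryption: S_i = E(K, S_{i−1}) with S_{0} = IV; P_i = C_i ⊕ S_i.
Only C[1] changed, to 1. In OFB, a change in C_i flips the same bit in P_i only; the keystream is unaffected. Decrypting the received ciphertext:
P[1]: S = E(K, 2) = 0; 1 ⊕ 0 = 1.
P[2]: S = E(K, 0) = E; 9 ⊕ E = 7.
P[3]: S = E(K, E) = C; 9 ⊕ C = 5.
Blocks that differ from the original plaintext: P[1].

P[1] = 1, P[2] = 7, P[3] = 5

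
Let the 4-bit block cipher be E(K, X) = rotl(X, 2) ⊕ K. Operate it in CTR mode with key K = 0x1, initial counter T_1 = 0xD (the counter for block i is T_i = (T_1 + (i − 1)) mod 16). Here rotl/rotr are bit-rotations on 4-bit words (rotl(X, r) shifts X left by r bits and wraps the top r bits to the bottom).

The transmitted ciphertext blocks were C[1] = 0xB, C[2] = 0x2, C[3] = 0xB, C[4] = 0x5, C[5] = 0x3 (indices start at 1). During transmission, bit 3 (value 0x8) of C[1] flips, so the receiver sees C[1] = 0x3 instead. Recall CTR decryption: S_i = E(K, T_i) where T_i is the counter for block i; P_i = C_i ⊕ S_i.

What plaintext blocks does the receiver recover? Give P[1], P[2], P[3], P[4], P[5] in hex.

Only C[1] changed, to 0x3. In CTR, a change in C_i flips the same bit in P_i only; the keystream is unaffected. Decrypting the received ciphertext:
P[1]: T = 0xD, S = E(K, T) = 0x6; 0x3 ⊕ 0x6 = 0x5.
P[2]: T = 0xE, S = E(K, T) = 0xA; 0x2 ⊕ 0xA = 0x8.
P[3]: T = 0xF, S = E(K, T) = 0xE; 0xB ⊕ 0xE = 0x5.
P[4]: T = 0x0, S = E(K, T) = 0x1; 0x5 ⊕ 0x1 = 0x4.
P[5]: T = 0x1, S = E(K, T) = 0x5; 0x3 ⊕ 0x5 = 0x6.
Blocks that differ from the original plaintext: P[1].

P[1] = 0x5, P[2] = 0x8, P[3] = 0x5, P[4] = 0x4, P[5] = 0x6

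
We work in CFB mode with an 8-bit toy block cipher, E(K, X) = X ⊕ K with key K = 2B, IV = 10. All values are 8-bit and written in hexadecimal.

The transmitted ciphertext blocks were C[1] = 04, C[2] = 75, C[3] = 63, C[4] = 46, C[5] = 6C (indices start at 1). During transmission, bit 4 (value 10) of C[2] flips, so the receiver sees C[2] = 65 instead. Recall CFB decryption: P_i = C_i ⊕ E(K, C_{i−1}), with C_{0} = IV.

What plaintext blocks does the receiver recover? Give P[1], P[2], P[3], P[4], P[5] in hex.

P[1] = 3F, P[2] = 4A, P[3] = 2D, P[4] = 0E, P[5] = 01

Only C[2] changed, to 65. In CFB, a change in C_i flips the same bit in P_i and garbles P_{i+1}. Decrypting the received ciphertext:
P[1]: E(K, 10) = 3B; 04 ⊕ 3B = 3F.
P[2]: E(K, 04) = 2F; 65 ⊕ 2F = 4A.
P[3]: E(K, 65) = 4E; 63 ⊕ 4E = 2D.
P[4]: E(K, 63) = 48; 46 ⊕ 48 = 0E.
P[5]: E(K, 46) = 6D; 6C ⊕ 6D = 01.
Blocks that differ from the original plaintext: P[2], P[3].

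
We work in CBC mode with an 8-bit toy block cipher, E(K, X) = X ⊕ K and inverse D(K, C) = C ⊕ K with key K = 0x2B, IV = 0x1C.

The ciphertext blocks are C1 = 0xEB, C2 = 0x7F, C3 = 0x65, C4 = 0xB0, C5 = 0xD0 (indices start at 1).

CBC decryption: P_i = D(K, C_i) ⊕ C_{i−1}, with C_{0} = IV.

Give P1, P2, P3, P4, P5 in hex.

P1 = 0xDC, P2 = 0xBF, P3 = 0x31, P4 = 0xFE, P5 = 0x4B

P1: D(K, 0xEB) = 0xC0; 0xC0 ⊕ 0x1C = 0xDC.
P2: D(K, 0x7F) = 0x54; 0x54 ⊕ 0xEB = 0xBF.
P3: D(K, 0x65) = 0x4E; 0x4E ⊕ 0x7F = 0x31.
P4: D(K, 0xB0) = 0x9B; 0x9B ⊕ 0x65 = 0xFE.
P5: D(K, 0xD0) = 0xFB; 0xFB ⊕ 0xB0 = 0x4B.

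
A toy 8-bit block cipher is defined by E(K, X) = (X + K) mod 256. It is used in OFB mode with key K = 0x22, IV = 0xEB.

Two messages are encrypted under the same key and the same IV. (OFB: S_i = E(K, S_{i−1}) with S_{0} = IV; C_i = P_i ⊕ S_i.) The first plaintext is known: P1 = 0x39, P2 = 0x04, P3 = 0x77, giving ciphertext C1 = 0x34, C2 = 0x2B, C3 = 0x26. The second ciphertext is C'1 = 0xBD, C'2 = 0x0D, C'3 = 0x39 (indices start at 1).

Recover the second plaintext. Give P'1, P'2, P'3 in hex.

In OFB with a reused IV, both messages share the same keystream S_i, so C_i ⊕ C'_i = P_i ⊕ P'_i and thus P'_i = P_i ⊕ C_i ⊕ C'_i.
P'1: 0x39 ⊕ 0x34 ⊕ 0xBD = 0xB0.
P'2: 0x04 ⊕ 0x2B ⊕ 0x0D = 0x22.
P'3: 0x77 ⊕ 0x26 ⊕ 0x39 = 0x68.

P'1 = 0xB0, P'2 = 0x22, P'3 = 0x68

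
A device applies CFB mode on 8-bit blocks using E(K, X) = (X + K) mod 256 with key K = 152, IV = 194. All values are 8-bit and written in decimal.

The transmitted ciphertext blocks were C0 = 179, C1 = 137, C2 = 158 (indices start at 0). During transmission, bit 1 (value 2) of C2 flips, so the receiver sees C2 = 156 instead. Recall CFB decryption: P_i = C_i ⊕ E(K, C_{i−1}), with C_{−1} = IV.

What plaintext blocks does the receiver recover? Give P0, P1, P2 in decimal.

Only C2 changed, to 156. In CFB, a change in C_i flips the same bit in P_i and garbles P_{i+1}. Decrypting the received ciphertext:
P0: E(K, 194) = 90; 179 ⊕ 90 = 233.
P1: E(K, 179) = 75; 137 ⊕ 75 = 194.
P2: E(K, 137) = 33; 156 ⊕ 33 = 189.
Blocks that differ from the original plaintext: P2.

P0 = 233, P1 = 194, P2 = 189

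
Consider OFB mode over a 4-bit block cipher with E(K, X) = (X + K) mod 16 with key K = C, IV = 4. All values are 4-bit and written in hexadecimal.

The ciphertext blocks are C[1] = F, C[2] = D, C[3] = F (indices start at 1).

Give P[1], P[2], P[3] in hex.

P[1] = F, P[2] = 1, P[3] = 7

OFB decryption: S_i = E(K, S_{i−1}) with S_{0} = IV; P_i = C_i ⊕ S_i.
P[1]: S = E(K, 4) = 0; F ⊕ 0 = F.
P[2]: S = E(K, 0) = C; D ⊕ C = 1.
P[3]: S = E(K, C) = 8; F ⊕ 8 = 7.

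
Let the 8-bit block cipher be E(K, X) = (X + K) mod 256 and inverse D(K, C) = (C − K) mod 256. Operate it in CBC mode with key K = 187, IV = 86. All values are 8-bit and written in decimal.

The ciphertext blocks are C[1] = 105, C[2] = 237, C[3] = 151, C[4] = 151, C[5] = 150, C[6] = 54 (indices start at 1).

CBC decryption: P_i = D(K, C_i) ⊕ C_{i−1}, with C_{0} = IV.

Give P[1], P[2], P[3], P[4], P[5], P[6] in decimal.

P[1]: D(K, 105) = 174; 174 ⊕ 86 = 248.
P[2]: D(K, 237) = 50; 50 ⊕ 105 = 91.
P[3]: D(K, 151) = 220; 220 ⊕ 237 = 49.
P[4]: D(K, 151) = 220; 220 ⊕ 151 = 75.
P[5]: D(K, 150) = 219; 219 ⊕ 151 = 76.
P[6]: D(K, 54) = 123; 123 ⊕ 150 = 237.

P[1] = 248, P[2] = 91, P[3] = 49, P[4] = 75, P[5] = 76, P[6] = 237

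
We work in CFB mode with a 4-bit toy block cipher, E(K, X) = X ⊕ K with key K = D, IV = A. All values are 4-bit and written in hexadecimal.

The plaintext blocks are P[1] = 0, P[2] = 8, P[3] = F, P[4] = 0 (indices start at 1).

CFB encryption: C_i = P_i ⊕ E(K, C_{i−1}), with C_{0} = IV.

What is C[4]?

C[4] = D

C[1]: E(K, A) = 7; 0 ⊕ 7 = 7.
C[2]: E(K, 7) = A; 8 ⊕ A = 2.
C[3]: E(K, 2) = F; F ⊕ F = 0.
C[4]: E(K, 0) = D; 0 ⊕ D = D.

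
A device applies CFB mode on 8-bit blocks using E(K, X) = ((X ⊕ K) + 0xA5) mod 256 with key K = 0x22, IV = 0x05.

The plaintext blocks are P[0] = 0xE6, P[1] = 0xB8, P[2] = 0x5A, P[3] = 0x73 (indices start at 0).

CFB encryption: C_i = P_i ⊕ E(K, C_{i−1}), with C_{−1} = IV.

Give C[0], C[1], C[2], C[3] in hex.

C[0]: E(K, 0x05) = 0xCC; 0xE6 ⊕ 0xCC = 0x2A.
C[1]: E(K, 0x2A) = 0xAD; 0xB8 ⊕ 0xAD = 0x15.
C[2]: E(K, 0x15) = 0xDC; 0x5A ⊕ 0xDC = 0x86.
C[3]: E(K, 0x86) = 0x49; 0x73 ⊕ 0x49 = 0x3A.

C[0] = 0x2A, C[1] = 0x15, C[2] = 0x86, C[3] = 0x3A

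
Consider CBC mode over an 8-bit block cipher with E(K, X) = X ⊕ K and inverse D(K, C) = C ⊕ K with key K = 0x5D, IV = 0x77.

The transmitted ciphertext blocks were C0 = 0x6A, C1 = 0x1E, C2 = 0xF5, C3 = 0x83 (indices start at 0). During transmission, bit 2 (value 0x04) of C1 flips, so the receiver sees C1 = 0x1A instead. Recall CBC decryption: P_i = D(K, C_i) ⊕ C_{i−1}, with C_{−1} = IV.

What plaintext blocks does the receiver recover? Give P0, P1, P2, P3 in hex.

Only C1 changed, to 0x1A. In CBC, a change in C_i garbles P_i and flips the same bit in P_{i+1}. Decrypting the received ciphertext:
P0: D(K, 0x6A) = 0x37; 0x37 ⊕ 0x77 = 0x40.
P1: D(K, 0x1A) = 0x47; 0x47 ⊕ 0x6A = 0x2D.
P2: D(K, 0xF5) = 0xA8; 0xA8 ⊕ 0x1A = 0xB2.
P3: D(K, 0x83) = 0xDE; 0xDE ⊕ 0xF5 = 0x2B.
Blocks that differ from the original plaintext: P1, P2.

P0 = 0x40, P1 = 0x2D, P2 = 0xB2, P3 = 0x2B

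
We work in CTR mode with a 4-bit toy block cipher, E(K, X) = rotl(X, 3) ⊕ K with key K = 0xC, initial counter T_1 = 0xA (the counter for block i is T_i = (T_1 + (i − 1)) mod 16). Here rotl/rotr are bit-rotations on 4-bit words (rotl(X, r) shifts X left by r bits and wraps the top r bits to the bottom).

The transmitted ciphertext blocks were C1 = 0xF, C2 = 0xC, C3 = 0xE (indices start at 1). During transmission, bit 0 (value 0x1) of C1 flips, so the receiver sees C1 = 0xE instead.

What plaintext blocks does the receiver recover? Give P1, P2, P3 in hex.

CTR decryption: S_i = E(K, T_i) where T_i is the counter for block i; P_i = C_i ⊕ S_i.
Only C1 changed, to 0xE. In CTR, a change in C_i flips the same bit in P_i only; the keystream is unaffected. Decrypting the received ciphertext:
P1: T = 0xA, S = E(K, T) = 0x9; 0xE ⊕ 0x9 = 0x7.
P2: T = 0xB, S = E(K, T) = 0x1; 0xC ⊕ 0x1 = 0xD.
P3: T = 0xC, S = E(K, T) = 0xA; 0xE ⊕ 0xA = 0x4.
Blocks that differ from the original plaintext: P1.

P1 = 0x7, P2 = 0xD, P3 = 0x4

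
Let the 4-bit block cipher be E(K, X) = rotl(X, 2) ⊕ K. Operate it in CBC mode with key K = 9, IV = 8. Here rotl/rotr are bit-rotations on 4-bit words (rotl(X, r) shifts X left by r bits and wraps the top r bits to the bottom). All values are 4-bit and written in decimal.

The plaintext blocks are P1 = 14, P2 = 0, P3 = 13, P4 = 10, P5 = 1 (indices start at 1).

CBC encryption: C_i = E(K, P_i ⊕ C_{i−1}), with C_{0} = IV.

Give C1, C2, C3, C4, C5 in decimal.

C1: P1 ⊕ 8 = 6; E(K, 6) = 0.
C2: P2 ⊕ 0 = 0; E(K, 0) = 9.
C3: P3 ⊕ 9 = 4; E(K, 4) = 8.
C4: P4 ⊕ 8 = 2; E(K, 2) = 1.
C5: P5 ⊕ 1 = 0; E(K, 0) = 9.

C1 = 0, C2 = 9, C3 = 8, C4 = 1, C5 = 9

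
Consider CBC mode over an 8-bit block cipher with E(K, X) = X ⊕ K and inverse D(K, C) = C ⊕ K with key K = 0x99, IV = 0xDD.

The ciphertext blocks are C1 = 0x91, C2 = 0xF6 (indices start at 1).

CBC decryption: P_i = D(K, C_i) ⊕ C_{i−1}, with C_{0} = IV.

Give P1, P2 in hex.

P1: D(K, 0x91) = 0x08; 0x08 ⊕ 0xDD = 0xD5.
P2: D(K, 0xF6) = 0x6F; 0x6F ⊕ 0x91 = 0xFE.

P1 = 0xD5, P2 = 0xFE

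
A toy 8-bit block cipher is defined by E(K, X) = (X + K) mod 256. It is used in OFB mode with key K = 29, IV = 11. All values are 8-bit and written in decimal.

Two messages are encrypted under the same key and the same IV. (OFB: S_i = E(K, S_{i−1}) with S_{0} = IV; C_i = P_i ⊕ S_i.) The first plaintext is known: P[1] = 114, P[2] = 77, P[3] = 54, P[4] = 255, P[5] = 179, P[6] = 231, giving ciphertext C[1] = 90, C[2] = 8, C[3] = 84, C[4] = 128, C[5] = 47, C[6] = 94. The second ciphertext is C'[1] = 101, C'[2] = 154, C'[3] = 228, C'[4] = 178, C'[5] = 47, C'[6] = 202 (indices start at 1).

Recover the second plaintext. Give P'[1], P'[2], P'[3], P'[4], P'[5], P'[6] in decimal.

P'[1] = 77, P'[2] = 223, P'[3] = 134, P'[4] = 205, P'[5] = 179, P'[6] = 115

In OFB with a reused IV, both messages share the same keystream S_i, so C_i ⊕ C'_i = P_i ⊕ P'_i and thus P'_i = P_i ⊕ C_i ⊕ C'_i.
P'[1]: 114 ⊕ 90 ⊕ 101 = 77.
P'[2]: 77 ⊕ 8 ⊕ 154 = 223.
P'[3]: 54 ⊕ 84 ⊕ 228 = 134.
P'[4]: 255 ⊕ 128 ⊕ 178 = 205.
P'[5]: 179 ⊕ 47 ⊕ 47 = 179.
P'[6]: 231 ⊕ 94 ⊕ 202 = 115.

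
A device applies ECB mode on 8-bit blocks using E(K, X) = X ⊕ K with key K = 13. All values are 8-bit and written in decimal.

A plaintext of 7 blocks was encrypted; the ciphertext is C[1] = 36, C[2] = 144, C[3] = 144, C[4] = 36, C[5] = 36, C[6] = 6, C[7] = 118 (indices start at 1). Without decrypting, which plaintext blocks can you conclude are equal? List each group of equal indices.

ECB encrypts each block independently with the same key, so equal ciphertext blocks imply equal plaintext blocks.
C[1] = C[4] = C[5] = 36, so P[1] = P[4] = P[5].
C[2] = C[3] = 144, so P[2] = P[3].

P[1] = P[4] = P[5]; P[2] = P[3]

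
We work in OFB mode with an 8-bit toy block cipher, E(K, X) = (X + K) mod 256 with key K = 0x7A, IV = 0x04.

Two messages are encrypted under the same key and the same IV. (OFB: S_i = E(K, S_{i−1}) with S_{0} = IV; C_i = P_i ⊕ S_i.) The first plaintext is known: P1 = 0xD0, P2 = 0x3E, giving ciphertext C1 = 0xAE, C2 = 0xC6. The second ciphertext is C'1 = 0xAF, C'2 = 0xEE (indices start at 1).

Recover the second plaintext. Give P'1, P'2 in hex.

P'1 = 0xD1, P'2 = 0x16

In OFB with a reused IV, both messages share the same keystream S_i, so C_i ⊕ C'_i = P_i ⊕ P'_i and thus P'_i = P_i ⊕ C_i ⊕ C'_i.
P'1: 0xD0 ⊕ 0xAE ⊕ 0xAF = 0xD1.
P'2: 0x3E ⊕ 0xC6 ⊕ 0xEE = 0x16.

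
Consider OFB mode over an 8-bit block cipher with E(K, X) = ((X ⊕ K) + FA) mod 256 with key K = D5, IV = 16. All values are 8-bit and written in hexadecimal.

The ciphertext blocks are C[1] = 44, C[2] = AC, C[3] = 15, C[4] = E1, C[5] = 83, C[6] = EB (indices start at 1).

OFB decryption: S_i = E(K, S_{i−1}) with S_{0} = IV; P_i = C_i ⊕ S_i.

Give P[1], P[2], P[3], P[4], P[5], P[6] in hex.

P[1] = F9, P[2] = CE, P[3] = A4, P[4] = BF, P[5] = 06, P[6] = A1

P[1]: S = E(K, 16) = BD; 44 ⊕ BD = F9.
P[2]: S = E(K, BD) = 62; AC ⊕ 62 = CE.
P[3]: S = E(K, 62) = B1; 15 ⊕ B1 = A4.
P[4]: S = E(K, B1) = 5E; E1 ⊕ 5E = BF.
P[5]: S = E(K, 5E) = 85; 83 ⊕ 85 = 06.
P[6]: S = E(K, 85) = 4A; EB ⊕ 4A = A1.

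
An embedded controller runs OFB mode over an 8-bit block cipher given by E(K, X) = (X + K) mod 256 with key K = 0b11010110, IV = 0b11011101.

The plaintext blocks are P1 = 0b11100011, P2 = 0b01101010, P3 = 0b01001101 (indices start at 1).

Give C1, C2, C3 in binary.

C1 = 0b01010000, C2 = 0b11100011, C3 = 0b00010010

OFB encryption: S_i = E(K, S_{i−1}) with S_{0} = IV; C_i = P_i ⊕ S_i.
C1: S = E(K, 0b11011101) = 0b10110011; 0b11100011 ⊕ 0b10110011 = 0b01010000.
C2: S = E(K, 0b10110011) = 0b10001001; 0b01101010 ⊕ 0b10001001 = 0b11100011.
C3: S = E(K, 0b10001001) = 0b01011111; 0b01001101 ⊕ 0b01011111 = 0b00010010.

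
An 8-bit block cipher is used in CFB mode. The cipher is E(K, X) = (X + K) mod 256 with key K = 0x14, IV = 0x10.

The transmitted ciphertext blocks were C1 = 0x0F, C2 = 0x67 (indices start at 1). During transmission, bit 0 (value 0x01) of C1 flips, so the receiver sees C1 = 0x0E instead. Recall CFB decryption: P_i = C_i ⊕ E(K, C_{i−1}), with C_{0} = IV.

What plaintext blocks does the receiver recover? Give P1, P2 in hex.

Only C1 changed, to 0x0E. In CFB, a change in C_i flips the same bit in P_i and garbles P_{i+1}. Decrypting the received ciphertext:
P1: E(K, 0x10) = 0x24; 0x0E ⊕ 0x24 = 0x2A.
P2: E(K, 0x0E) = 0x22; 0x67 ⊕ 0x22 = 0x45.
Blocks that differ from the original plaintext: P1, P2.

P1 = 0x2A, P2 = 0x45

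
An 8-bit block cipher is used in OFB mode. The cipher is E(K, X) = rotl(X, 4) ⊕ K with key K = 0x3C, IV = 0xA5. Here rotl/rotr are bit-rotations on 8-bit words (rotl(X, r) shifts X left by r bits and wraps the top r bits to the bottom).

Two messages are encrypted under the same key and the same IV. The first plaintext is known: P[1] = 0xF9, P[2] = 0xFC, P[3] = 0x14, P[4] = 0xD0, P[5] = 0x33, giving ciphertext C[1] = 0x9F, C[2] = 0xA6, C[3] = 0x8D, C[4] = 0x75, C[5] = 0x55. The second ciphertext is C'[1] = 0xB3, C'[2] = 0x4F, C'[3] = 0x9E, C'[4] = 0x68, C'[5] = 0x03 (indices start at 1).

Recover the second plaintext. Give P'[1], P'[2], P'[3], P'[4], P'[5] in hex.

In OFB with a reused IV, both messages share the same keystream S_i, so C_i ⊕ C'_i = P_i ⊕ P'_i and thus P'_i = P_i ⊕ C_i ⊕ C'_i.
P'[1]: 0xF9 ⊕ 0x9F ⊕ 0xB3 = 0xD5.
P'[2]: 0xFC ⊕ 0xA6 ⊕ 0x4F = 0x15.
P'[3]: 0x14 ⊕ 0x8D ⊕ 0x9E = 0x07.
P'[4]: 0xD0 ⊕ 0x75 ⊕ 0x68 = 0xCD.
P'[5]: 0x33 ⊕ 0x55 ⊕ 0x03 = 0x65.

P'[1] = 0xD5, P'[2] = 0x15, P'[3] = 0x07, P'[4] = 0xCD, P'[5] = 0x65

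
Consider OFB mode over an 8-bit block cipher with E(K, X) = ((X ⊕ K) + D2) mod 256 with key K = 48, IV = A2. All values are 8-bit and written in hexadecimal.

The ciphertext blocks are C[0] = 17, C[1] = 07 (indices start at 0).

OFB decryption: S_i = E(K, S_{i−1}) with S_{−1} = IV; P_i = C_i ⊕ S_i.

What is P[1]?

P[0]: S = E(K, A2) = BC; 17 ⊕ BC = AB.
P[1]: S = E(K, BC) = C6; 07 ⊕ C6 = C1.

P[1] = C1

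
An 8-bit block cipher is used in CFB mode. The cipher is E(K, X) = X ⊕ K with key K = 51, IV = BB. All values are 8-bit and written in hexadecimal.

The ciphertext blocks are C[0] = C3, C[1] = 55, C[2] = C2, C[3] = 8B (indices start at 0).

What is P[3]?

P[3] = 18

CFB decryption: P_i = C_i ⊕ E(K, C_{i−1}), with C_{−1} = IV.
P[3]: E(K, C2) = 93; 8B ⊕ 93 = 18.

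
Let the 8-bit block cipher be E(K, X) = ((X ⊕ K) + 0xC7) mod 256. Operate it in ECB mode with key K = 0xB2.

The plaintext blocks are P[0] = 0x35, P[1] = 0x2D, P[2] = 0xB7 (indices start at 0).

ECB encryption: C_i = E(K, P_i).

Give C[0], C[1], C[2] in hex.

C[0]: E(K, 0x35) = 0x4E.
C[1]: E(K, 0x2D) = 0x66.
C[2]: E(K, 0xB7) = 0xCC.

C[0] = 0x4E, C[1] = 0x66, C[2] = 0xCC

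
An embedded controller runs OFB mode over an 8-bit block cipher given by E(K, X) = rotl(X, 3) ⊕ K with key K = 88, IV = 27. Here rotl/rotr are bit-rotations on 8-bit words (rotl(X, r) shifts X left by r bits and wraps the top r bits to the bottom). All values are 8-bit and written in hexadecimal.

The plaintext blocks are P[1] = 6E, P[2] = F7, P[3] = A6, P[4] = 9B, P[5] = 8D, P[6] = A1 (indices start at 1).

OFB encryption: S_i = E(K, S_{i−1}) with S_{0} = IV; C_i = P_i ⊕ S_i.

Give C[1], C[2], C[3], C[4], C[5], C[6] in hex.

C[1] = DF, C[2] = F2, C[3] = 06, C[4] = 16, C[5] = 69, C[6] = 0E

C[1]: S = E(K, 27) = B1; 6E ⊕ B1 = DF.
C[2]: S = E(K, B1) = 05; F7 ⊕ 05 = F2.
C[3]: S = E(K, 05) = A0; A6 ⊕ A0 = 06.
C[4]: S = E(K, A0) = 8D; 9B ⊕ 8D = 16.
C[5]: S = E(K, 8D) = E4; 8D ⊕ E4 = 69.
C[6]: S = E(K, E4) = AF; A1 ⊕ AF = 0E.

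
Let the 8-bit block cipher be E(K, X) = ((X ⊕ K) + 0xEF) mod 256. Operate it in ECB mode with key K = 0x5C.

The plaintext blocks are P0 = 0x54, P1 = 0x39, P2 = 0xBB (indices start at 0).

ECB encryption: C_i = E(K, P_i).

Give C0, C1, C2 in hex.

C0: E(K, 0x54) = 0xF7.
C1: E(K, 0x39) = 0x54.
C2: E(K, 0xBB) = 0xD6.

C0 = 0xF7, C1 = 0x54, C2 = 0xD6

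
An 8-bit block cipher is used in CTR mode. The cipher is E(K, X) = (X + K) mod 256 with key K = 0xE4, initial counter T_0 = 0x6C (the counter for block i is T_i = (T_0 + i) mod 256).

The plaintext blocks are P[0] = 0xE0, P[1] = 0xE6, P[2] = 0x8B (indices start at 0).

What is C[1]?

C[1] = 0xB7

CTR encryption: S_i = E(K, T_i) where T_i is the counter for block i; C_i = P_i ⊕ S_i.
C[0]: T = 0x6C, S = E(K, T) = 0x50; 0xE0 ⊕ 0x50 = 0xB0.
C[1]: T = 0x6D, S = E(K, T) = 0x51; 0xE6 ⊕ 0x51 = 0xB7.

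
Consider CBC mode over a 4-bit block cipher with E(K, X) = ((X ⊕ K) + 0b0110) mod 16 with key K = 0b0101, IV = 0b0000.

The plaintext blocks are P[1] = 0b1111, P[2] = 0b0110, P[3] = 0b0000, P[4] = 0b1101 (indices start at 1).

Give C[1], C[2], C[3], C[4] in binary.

CBC encryption: C_i = E(K, P_i ⊕ C_{i−1}), with C_{0} = IV.
C[1]: P[1] ⊕ 0b0000 = 0b1111; E(K, 0b1111) = 0b0000.
C[2]: P[2] ⊕ 0b0000 = 0b0110; E(K, 0b0110) = 0b1001.
C[3]: P[3] ⊕ 0b1001 = 0b1001; E(K, 0b1001) = 0b0010.
C[4]: P[4] ⊕ 0b0010 = 0b1111; E(K, 0b1111) = 0b0000.

C[1] = 0b0000, C[2] = 0b1001, C[3] = 0b0010, C[4] = 0b0000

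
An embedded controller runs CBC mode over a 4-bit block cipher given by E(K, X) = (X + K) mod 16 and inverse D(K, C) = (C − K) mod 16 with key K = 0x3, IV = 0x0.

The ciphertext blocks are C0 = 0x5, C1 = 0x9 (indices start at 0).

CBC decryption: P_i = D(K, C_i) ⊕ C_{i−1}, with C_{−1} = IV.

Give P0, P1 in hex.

P0: D(K, 0x5) = 0x2; 0x2 ⊕ 0x0 = 0x2.
P1: D(K, 0x9) = 0x6; 0x6 ⊕ 0x5 = 0x3.

P0 = 0x2, P1 = 0x3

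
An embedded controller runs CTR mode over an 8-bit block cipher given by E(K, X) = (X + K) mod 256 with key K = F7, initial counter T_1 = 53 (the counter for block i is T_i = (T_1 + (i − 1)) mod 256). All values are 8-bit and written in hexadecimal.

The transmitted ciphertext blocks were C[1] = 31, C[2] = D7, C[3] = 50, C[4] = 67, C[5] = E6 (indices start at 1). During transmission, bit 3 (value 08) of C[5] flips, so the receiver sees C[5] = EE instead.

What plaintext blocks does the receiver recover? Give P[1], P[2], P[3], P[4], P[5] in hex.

CTR decryption: S_i = E(K, T_i) where T_i is the counter for block i; P_i = C_i ⊕ S_i.
Only C[5] changed, to EE. In CTR, a change in C_i flips the same bit in P_i only; the keystream is unaffected. Decrypting the received ciphertext:
P[1]: T = 53, S = E(K, T) = 4A; 31 ⊕ 4A = 7B.
P[2]: T = 54, S = E(K, T) = 4B; D7 ⊕ 4B = 9C.
P[3]: T = 55, S = E(K, T) = 4C; 50 ⊕ 4C = 1C.
P[4]: T = 56, S = E(K, T) = 4D; 67 ⊕ 4D = 2A.
P[5]: T = 57, S = E(K, T) = 4E; EE ⊕ 4E = A0.
Blocks that differ from the original plaintext: P[5].

P[1] = 7B, P[2] = 9C, P[3] = 1C, P[4] = 2A, P[5] = A0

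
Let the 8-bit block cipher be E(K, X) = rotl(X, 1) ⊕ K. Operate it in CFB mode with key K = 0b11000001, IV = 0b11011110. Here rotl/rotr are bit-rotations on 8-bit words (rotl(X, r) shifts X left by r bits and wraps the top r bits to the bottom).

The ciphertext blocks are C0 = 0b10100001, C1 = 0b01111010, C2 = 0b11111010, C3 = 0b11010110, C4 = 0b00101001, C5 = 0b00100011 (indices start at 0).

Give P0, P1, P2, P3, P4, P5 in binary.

CFB decryption: P_i = C_i ⊕ E(K, C_{i−1}), with C_{−1} = IV.
P0: E(K, 0b11011110) = 0b01111100; 0b10100001 ⊕ 0b01111100 = 0b11011101.
P1: E(K, 0b10100001) = 0b10000010; 0b01111010 ⊕ 0b10000010 = 0b11111000.
P2: E(K, 0b01111010) = 0b00110101; 0b11111010 ⊕ 0b00110101 = 0b11001111.
P3: E(K, 0b11111010) = 0b00110100; 0b11010110 ⊕ 0b00110100 = 0b11100010.
P4: E(K, 0b11010110) = 0b01101100; 0b00101001 ⊕ 0b01101100 = 0b01000101.
P5: E(K, 0b00101001) = 0b10010011; 0b00100011 ⊕ 0b10010011 = 0b10110000.

P0 = 0b11011101, P1 = 0b11111000, P2 = 0b11001111, P3 = 0b11100010, P4 = 0b01000101, P5 = 0b10110000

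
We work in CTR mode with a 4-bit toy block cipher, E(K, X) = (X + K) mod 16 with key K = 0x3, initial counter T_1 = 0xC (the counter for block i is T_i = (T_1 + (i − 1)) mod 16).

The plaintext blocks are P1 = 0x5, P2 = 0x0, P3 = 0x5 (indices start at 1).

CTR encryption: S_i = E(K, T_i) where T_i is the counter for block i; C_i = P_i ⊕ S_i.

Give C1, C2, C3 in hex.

C1 = 0xA, C2 = 0x0, C3 = 0x4

C1: T = 0xC, S = E(K, T) = 0xF; 0x5 ⊕ 0xF = 0xA.
C2: T = 0xD, S = E(K, T) = 0x0; 0x0 ⊕ 0x0 = 0x0.
C3: T = 0xE, S = E(K, T) = 0x1; 0x5 ⊕ 0x1 = 0x4.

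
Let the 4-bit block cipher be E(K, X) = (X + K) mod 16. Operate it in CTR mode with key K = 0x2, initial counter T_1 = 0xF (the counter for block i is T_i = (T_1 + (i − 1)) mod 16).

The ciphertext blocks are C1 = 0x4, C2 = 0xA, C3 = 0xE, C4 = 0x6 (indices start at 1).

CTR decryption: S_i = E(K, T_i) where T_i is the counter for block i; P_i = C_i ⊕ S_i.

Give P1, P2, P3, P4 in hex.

P1 = 0x5, P2 = 0x8, P3 = 0xD, P4 = 0x2

P1: T = 0xF, S = E(K, T) = 0x1; 0x4 ⊕ 0x1 = 0x5.
P2: T = 0x0, S = E(K, T) = 0x2; 0xA ⊕ 0x2 = 0x8.
P3: T = 0x1, S = E(K, T) = 0x3; 0xE ⊕ 0x3 = 0xD.
P4: T = 0x2, S = E(K, T) = 0x4; 0x6 ⊕ 0x4 = 0x2.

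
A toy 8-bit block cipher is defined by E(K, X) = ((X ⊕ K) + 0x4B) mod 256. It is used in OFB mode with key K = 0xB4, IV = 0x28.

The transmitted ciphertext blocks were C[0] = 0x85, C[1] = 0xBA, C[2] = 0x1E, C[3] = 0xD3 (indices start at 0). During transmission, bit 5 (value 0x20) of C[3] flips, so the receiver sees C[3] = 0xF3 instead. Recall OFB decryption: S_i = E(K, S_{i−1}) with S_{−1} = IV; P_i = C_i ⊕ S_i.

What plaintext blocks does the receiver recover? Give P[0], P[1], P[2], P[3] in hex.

P[0] = 0x62, P[1] = 0x24, P[2] = 0x6B, P[3] = 0xFF

Only C[3] changed, to 0xF3. In OFB, a change in C_i flips the same bit in P_i only; the keystream is unaffected. Decrypting the received ciphertext:
P[0]: S = E(K, 0x28) = 0xE7; 0x85 ⊕ 0xE7 = 0x62.
P[1]: S = E(K, 0xE7) = 0x9E; 0xBA ⊕ 0x9E = 0x24.
P[2]: S = E(K, 0x9E) = 0x75; 0x1E ⊕ 0x75 = 0x6B.
P[3]: S = E(K, 0x75) = 0x0C; 0xF3 ⊕ 0x0C = 0xFF.
Blocks that differ from the original plaintext: P[3].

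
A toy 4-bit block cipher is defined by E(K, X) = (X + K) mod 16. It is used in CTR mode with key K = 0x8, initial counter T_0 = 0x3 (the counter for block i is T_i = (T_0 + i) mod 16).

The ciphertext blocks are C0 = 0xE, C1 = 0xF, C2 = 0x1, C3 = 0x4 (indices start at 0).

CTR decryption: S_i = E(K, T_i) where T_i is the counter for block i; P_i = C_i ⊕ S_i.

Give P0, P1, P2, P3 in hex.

P0 = 0x5, P1 = 0x3, P2 = 0xC, P3 = 0xA

P0: T = 0x3, S = E(K, T) = 0xB; 0xE ⊕ 0xB = 0x5.
P1: T = 0x4, S = E(K, T) = 0xC; 0xF ⊕ 0xC = 0x3.
P2: T = 0x5, S = E(K, T) = 0xD; 0x1 ⊕ 0xD = 0xC.
P3: T = 0x6, S = E(K, T) = 0xE; 0x4 ⊕ 0xE = 0xA.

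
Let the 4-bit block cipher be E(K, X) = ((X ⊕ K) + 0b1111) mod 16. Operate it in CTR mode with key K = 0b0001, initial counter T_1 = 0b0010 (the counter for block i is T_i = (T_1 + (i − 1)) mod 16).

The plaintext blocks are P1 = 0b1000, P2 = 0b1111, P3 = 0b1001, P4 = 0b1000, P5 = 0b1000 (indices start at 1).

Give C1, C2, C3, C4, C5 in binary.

C1 = 0b1010, C2 = 0b1110, C3 = 0b1101, C4 = 0b1011, C5 = 0b1110

CTR encryption: S_i = E(K, T_i) where T_i is the counter for block i; C_i = P_i ⊕ S_i.
C1: T = 0b0010, S = E(K, T) = 0b0010; 0b1000 ⊕ 0b0010 = 0b1010.
C2: T = 0b0011, S = E(K, T) = 0b0001; 0b1111 ⊕ 0b0001 = 0b1110.
C3: T = 0b0100, S = E(K, T) = 0b0100; 0b1001 ⊕ 0b0100 = 0b1101.
C4: T = 0b0101, S = E(K, T) = 0b0011; 0b1000 ⊕ 0b0011 = 0b1011.
C5: T = 0b0110, S = E(K, T) = 0b0110; 0b1000 ⊕ 0b0110 = 0b1110.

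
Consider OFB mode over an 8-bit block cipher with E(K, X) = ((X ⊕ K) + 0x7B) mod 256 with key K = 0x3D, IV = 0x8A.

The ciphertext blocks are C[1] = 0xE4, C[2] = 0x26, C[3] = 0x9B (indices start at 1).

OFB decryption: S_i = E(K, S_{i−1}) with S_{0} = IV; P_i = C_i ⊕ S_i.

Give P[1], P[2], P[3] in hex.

P[1]: S = E(K, 0x8A) = 0x32; 0xE4 ⊕ 0x32 = 0xD6.
P[2]: S = E(K, 0x32) = 0x8A; 0x26 ⊕ 0x8A = 0xAC.
P[3]: S = E(K, 0x8A) = 0x32; 0x9B ⊕ 0x32 = 0xA9.

P[1] = 0xD6, P[2] = 0xAC, P[3] = 0xA9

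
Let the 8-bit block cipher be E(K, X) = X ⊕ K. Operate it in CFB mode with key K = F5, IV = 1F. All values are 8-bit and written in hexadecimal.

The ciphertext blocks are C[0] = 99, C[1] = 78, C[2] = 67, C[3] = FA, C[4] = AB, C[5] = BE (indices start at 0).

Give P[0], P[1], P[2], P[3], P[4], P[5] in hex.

P[0] = 73, P[1] = 14, P[2] = EA, P[3] = 68, P[4] = A4, P[5] = E0

CFB decryption: P_i = C_i ⊕ E(K, C_{i−1}), with C_{−1} = IV.
P[0]: E(K, 1F) = EA; 99 ⊕ EA = 73.
P[1]: E(K, 99) = 6C; 78 ⊕ 6C = 14.
P[2]: E(K, 78) = 8D; 67 ⊕ 8D = EA.
P[3]: E(K, 67) = 92; FA ⊕ 92 = 68.
P[4]: E(K, FA) = 0F; AB ⊕ 0F = A4.
P[5]: E(K, AB) = 5E; BE ⊕ 5E = E0.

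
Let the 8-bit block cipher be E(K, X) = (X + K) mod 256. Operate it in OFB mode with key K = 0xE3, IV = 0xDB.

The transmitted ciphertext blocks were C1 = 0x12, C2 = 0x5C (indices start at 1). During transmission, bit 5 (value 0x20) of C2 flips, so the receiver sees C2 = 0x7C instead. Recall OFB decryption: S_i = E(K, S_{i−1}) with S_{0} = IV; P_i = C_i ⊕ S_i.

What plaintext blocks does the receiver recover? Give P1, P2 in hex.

Only C2 changed, to 0x7C. In OFB, a change in C_i flips the same bit in P_i only; the keystream is unaffected. Decrypting the received ciphertext:
P1: S = E(K, 0xDB) = 0xBE; 0x12 ⊕ 0xBE = 0xAC.
P2: S = E(K, 0xBE) = 0xA1; 0x7C ⊕ 0xA1 = 0xDD.
Blocks that differ from the original plaintext: P2.

P1 = 0xAC, P2 = 0xDD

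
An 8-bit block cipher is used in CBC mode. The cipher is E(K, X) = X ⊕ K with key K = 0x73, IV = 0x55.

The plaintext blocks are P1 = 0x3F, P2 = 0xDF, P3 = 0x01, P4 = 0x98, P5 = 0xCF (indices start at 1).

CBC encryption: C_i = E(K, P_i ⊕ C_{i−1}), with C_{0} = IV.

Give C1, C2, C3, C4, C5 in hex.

C1: P1 ⊕ 0x55 = 0x6A; E(K, 0x6A) = 0x19.
C2: P2 ⊕ 0x19 = 0xC6; E(K, 0xC6) = 0xB5.
C3: P3 ⊕ 0xB5 = 0xB4; E(K, 0xB4) = 0xC7.
C4: P4 ⊕ 0xC7 = 0x5F; E(K, 0x5F) = 0x2C.
C5: P5 ⊕ 0x2C = 0xE3; E(K, 0xE3) = 0x90.

C1 = 0x19, C2 = 0xB5, C3 = 0xC7, C4 = 0x2C, C5 = 0x90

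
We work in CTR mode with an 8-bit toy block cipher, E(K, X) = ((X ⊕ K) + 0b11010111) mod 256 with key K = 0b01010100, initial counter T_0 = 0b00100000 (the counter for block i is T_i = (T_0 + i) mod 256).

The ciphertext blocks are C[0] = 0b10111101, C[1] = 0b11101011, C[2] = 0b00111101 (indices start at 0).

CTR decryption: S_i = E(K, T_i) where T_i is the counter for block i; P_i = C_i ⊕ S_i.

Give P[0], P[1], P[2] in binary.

P[0] = 0b11110110, P[1] = 0b10100111, P[2] = 0b01110000

P[0]: T = 0b00100000, S = E(K, T) = 0b01001011; 0b10111101 ⊕ 0b01001011 = 0b11110110.
P[1]: T = 0b00100001, S = E(K, T) = 0b01001100; 0b11101011 ⊕ 0b01001100 = 0b10100111.
P[2]: T = 0b00100010, S = E(K, T) = 0b01001101; 0b00111101 ⊕ 0b01001101 = 0b01110000.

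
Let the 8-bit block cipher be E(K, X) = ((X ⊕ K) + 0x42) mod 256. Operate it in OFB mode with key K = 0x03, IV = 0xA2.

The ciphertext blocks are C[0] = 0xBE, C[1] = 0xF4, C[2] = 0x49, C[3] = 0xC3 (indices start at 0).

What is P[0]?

OFB decryption: S_i = E(K, S_{i−1}) with S_{−1} = IV; P_i = C_i ⊕ S_i.
P[0]: S = E(K, 0xA2) = 0xE3; 0xBE ⊕ 0xE3 = 0x5D.

P[0] = 0x5D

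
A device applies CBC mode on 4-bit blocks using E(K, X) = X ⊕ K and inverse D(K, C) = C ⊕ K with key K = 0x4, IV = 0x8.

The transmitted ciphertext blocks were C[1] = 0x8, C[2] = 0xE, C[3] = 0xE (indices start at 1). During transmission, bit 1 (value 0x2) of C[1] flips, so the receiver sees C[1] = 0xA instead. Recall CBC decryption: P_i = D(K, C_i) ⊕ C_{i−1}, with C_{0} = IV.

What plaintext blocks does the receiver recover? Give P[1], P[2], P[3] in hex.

P[1] = 0x6, P[2] = 0x0, P[3] = 0x4

Only C[1] changed, to 0xA. In CBC, a change in C_i garbles P_i and flips the same bit in P_{i+1}. Decrypting the received ciphertext:
P[1]: D(K, 0xA) = 0xE; 0xE ⊕ 0x8 = 0x6.
P[2]: D(K, 0xE) = 0xA; 0xA ⊕ 0xA = 0x0.
P[3]: D(K, 0xE) = 0xA; 0xA ⊕ 0xE = 0x4.
Blocks that differ from the original plaintext: P[1], P[2].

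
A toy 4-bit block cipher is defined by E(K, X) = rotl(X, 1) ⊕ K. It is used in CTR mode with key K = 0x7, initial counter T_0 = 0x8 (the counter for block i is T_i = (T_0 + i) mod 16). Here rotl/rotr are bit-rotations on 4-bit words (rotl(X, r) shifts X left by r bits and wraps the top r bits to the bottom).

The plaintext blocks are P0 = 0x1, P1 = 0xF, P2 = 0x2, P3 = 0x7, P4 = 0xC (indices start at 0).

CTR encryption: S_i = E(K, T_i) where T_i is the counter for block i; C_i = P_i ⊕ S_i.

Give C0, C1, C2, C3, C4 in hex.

C0 = 0x7, C1 = 0xB, C2 = 0x0, C3 = 0x7, C4 = 0x2

C0: T = 0x8, S = E(K, T) = 0x6; 0x1 ⊕ 0x6 = 0x7.
C1: T = 0x9, S = E(K, T) = 0x4; 0xF ⊕ 0x4 = 0xB.
C2: T = 0xA, S = E(K, T) = 0x2; 0x2 ⊕ 0x2 = 0x0.
C3: T = 0xB, S = E(K, T) = 0x0; 0x7 ⊕ 0x0 = 0x7.
C4: T = 0xC, S = E(K, T) = 0xE; 0xC ⊕ 0xE = 0x2.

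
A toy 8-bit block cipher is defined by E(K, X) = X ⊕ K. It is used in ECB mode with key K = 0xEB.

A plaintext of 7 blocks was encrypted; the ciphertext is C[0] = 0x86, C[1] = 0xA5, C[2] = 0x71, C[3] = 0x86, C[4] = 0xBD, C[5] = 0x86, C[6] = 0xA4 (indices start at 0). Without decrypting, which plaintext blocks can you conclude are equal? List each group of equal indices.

ECB encrypts each block independently with the same key, so equal ciphertext blocks imply equal plaintext blocks.
C[0] = C[3] = C[5] = 0x86, so P[0] = P[3] = P[5].

P[0] = P[3] = P[5]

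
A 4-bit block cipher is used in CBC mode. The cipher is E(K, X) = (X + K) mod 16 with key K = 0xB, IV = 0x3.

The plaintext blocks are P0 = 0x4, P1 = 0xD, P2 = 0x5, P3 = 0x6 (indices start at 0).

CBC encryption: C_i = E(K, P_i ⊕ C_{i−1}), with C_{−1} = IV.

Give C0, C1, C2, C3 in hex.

C0 = 0x2, C1 = 0xA, C2 = 0xA, C3 = 0x7

C0: P0 ⊕ 0x3 = 0x7; E(K, 0x7) = 0x2.
C1: P1 ⊕ 0x2 = 0xF; E(K, 0xF) = 0xA.
C2: P2 ⊕ 0xA = 0xF; E(K, 0xF) = 0xA.
C3: P3 ⊕ 0xA = 0xC; E(K, 0xC) = 0x7.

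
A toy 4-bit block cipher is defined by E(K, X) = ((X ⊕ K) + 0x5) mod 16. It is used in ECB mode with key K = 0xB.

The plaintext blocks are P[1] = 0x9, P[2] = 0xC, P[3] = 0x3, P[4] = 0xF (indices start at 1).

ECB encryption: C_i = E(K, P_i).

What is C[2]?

C[2]: E(K, 0xC) = 0xC.

C[2] = 0xC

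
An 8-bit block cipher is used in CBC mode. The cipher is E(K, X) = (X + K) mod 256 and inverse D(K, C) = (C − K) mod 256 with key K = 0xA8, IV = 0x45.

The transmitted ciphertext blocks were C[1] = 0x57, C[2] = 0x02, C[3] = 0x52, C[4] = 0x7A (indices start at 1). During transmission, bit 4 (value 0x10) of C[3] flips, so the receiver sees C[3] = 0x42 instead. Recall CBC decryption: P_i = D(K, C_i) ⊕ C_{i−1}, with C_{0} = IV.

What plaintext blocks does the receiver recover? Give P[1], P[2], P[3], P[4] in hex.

P[1] = 0xEA, P[2] = 0x0D, P[3] = 0x98, P[4] = 0x90

Only C[3] changed, to 0x42. In CBC, a change in C_i garbles P_i and flips the same bit in P_{i+1}. Decrypting the received ciphertext:
P[1]: D(K, 0x57) = 0xAF; 0xAF ⊕ 0x45 = 0xEA.
P[2]: D(K, 0x02) = 0x5A; 0x5A ⊕ 0x57 = 0x0D.
P[3]: D(K, 0x42) = 0x9A; 0x9A ⊕ 0x02 = 0x98.
P[4]: D(K, 0x7A) = 0xD2; 0xD2 ⊕ 0x42 = 0x90.
Blocks that differ from the original plaintext: P[3], P[4].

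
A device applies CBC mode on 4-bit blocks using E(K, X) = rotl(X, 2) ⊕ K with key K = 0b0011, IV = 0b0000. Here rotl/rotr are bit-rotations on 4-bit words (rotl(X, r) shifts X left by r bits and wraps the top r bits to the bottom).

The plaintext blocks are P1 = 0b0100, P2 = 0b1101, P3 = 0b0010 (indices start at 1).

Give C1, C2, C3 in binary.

CBC encryption: C_i = E(K, P_i ⊕ C_{i−1}), with C_{0} = IV.
C1: P1 ⊕ 0b0000 = 0b0100; E(K, 0b0100) = 0b0010.
C2: P2 ⊕ 0b0010 = 0b1111; E(K, 0b1111) = 0b1100.
C3: P3 ⊕ 0b1100 = 0b1110; E(K, 0b1110) = 0b1000.

C1 = 0b0010, C2 = 0b1100, C3 = 0b1000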